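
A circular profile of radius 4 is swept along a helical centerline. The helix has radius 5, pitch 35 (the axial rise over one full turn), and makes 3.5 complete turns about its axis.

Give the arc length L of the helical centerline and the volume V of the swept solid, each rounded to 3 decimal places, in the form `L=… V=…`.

2πR = 2π·5 = 31.415927
per-turn = √(31.415927² + 35²) = √(986.9604 + 1225) = √2211.9604 = 47.031483
L = 3.5 × 47.031483 = 164.610192
V = π·4² × L = 50.265482 × 164.610192 = 8274.210731

L=164.610 V=8274.211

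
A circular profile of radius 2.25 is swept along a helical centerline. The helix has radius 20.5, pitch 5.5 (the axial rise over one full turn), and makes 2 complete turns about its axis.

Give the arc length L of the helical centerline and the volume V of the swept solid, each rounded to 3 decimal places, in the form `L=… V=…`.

2πR = 2π·20.5 = 128.805299
per-turn = √(128.805299² + 5.5²) = √(16590.8050 + 30.25) = √16621.0550 = 128.922671
L = 2 × 128.922671 = 257.845341
V = π·2.25² × L = 15.904313 × 257.845341 = 4100.852963

L=257.845 V=4100.853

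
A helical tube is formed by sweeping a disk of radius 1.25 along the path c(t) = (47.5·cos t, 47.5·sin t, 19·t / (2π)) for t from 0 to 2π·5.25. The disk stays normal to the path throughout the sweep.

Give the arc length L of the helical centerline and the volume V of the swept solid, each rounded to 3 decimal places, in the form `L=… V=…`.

L=1570.041 V=7706.922

2πR = 2π·47.5 = 298.451302
per-turn = √(298.451302² + 19²) = √(89073.1797 + 361) = √89434.1797 = 299.055479
L = 5.25 × 299.055479 = 1570.041267
V = π·1.25² × L = 4.908739 × 1570.041267 = 7706.922045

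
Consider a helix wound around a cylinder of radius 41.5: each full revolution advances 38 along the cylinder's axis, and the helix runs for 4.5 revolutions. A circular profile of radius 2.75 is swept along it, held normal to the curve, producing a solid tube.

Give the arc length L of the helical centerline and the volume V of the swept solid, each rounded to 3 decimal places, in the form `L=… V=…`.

2πR = 2π·41.5 = 260.752190
per-turn = √(260.752190² + 38²) = √(67991.7047 + 1444) = √69435.7047 = 263.506555
L = 4.5 × 263.506555 = 1185.779499
V = π·2.75² × L = 23.758294 × 1185.779499 = 28172.098485

L=1185.779 V=28172.098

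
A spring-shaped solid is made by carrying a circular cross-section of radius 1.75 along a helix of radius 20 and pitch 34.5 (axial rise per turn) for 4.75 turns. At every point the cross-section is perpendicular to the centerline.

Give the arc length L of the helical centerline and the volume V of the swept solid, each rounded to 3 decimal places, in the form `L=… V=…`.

L=618.989 V=5955.375

2πR = 2π·20 = 125.663706
per-turn = √(125.663706² + 34.5²) = √(15791.3670 + 1190.25) = √16981.6170 = 130.313534
L = 4.75 × 130.313534 = 618.989285
V = π·1.75² × L = 9.621128 × 618.989285 = 5955.374830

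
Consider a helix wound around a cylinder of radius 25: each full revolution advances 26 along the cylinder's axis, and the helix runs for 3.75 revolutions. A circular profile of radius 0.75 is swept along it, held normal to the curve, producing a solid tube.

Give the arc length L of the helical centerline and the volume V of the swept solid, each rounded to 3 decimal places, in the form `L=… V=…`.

2πR = 2π·25 = 157.079633
per-turn = √(157.079633² + 26²) = √(24674.0110 + 676) = √25350.0110 = 159.216868
L = 3.75 × 159.216868 = 597.063254
V = π·0.75² × L = 1.767146 × 597.063254 = 1055.097863

L=597.063 V=1055.098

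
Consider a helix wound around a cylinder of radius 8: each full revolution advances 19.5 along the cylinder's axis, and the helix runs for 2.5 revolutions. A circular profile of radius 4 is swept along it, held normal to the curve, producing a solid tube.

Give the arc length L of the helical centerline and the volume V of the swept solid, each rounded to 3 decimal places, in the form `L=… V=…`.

2πR = 2π·8 = 50.265482
per-turn = √(50.265482² + 19.5²) = √(2526.6187 + 380.25) = √2906.8687 = 53.915385
L = 2.5 × 53.915385 = 134.788462
V = π·4² × L = 50.265482 × 134.788462 = 6775.207082

L=134.788 V=6775.207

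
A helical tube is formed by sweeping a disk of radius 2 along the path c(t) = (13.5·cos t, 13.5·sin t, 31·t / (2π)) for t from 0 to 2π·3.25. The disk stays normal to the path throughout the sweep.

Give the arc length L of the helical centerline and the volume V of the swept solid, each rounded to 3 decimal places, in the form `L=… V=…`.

2πR = 2π·13.5 = 84.823002
per-turn = √(84.823002² + 31²) = √(7194.9416 + 961) = √8155.9416 = 90.310252
L = 3.25 × 90.310252 = 293.508319
V = π·2² × L = 12.566371 × 293.508319 = 3688.334313

L=293.508 V=3688.334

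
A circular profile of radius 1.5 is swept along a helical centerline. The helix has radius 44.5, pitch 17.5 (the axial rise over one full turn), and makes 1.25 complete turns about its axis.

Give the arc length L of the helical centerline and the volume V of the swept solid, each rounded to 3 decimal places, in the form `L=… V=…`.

L=350.186 V=2475.320

2πR = 2π·44.5 = 279.601746
per-turn = √(279.601746² + 17.5²) = √(78177.1365 + 306.25) = √78483.3865 = 280.148865
L = 1.25 × 280.148865 = 350.186081
V = π·1.5² × L = 7.068583 × 350.186081 = 2475.319544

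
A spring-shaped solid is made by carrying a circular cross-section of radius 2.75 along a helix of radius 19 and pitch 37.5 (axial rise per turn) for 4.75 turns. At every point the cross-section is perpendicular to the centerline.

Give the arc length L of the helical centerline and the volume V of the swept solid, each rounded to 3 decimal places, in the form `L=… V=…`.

2πR = 2π·19 = 119.380521
per-turn = √(119.380521² + 37.5²) = √(14251.7088 + 1406.25) = √15657.9588 = 125.131766
L = 4.75 × 125.131766 = 594.375886
V = π·2.75² × L = 23.758294 × 594.375886 = 14121.357320

L=594.376 V=14121.357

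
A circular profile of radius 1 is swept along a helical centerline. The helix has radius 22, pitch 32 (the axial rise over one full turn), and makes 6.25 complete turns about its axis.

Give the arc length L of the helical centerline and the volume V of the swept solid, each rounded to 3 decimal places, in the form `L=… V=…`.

2πR = 2π·22 = 138.230077
per-turn = √(138.230077² + 32²) = √(19107.5541 + 1024) = √20131.5541 = 141.885708
L = 6.25 × 141.885708 = 886.785675
V = π·1² × L = 3.141593 × 886.785675 = 2785.919361

L=886.786 V=2785.919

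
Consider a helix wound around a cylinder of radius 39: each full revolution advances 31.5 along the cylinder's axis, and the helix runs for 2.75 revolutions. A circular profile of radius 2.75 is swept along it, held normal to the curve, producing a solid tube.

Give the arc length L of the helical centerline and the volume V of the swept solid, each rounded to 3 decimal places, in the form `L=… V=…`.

2πR = 2π·39 = 245.044227
per-turn = √(245.044227² + 31.5²) = √(60046.6732 + 992.25) = √61038.9232 = 247.060566
L = 2.75 × 247.060566 = 679.416556
V = π·2.75² × L = 23.758294 × 679.416556 = 16141.778586

L=679.417 V=16141.779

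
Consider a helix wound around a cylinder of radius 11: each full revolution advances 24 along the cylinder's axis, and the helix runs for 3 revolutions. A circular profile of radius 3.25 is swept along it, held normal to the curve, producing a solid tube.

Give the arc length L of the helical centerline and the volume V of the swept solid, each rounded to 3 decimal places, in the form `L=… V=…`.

L=219.490 V=7283.363

2πR = 2π·11 = 69.115038
per-turn = √(69.115038² + 24²) = √(4776.8885 + 576) = √5352.8885 = 73.163437
L = 3 × 73.163437 = 219.490311
V = π·3.25² × L = 33.183072 × 219.490311 = 7283.362893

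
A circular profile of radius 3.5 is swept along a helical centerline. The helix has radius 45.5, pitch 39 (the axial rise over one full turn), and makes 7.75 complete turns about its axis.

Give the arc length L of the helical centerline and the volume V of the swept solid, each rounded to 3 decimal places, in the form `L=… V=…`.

2πR = 2π·45.5 = 285.884931
per-turn = √(285.884931² + 39²) = √(81730.1940 + 1521) = √83251.1940 = 288.532830
L = 7.75 × 288.532830 = 2236.129433
V = π·3.5² × L = 38.484510 × 2236.129433 = 86056.345551

L=2236.129 V=86056.346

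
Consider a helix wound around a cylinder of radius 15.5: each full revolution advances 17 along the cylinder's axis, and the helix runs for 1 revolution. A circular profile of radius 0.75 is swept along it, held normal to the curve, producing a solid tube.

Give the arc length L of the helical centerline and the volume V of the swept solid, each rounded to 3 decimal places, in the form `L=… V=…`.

2πR = 2π·15.5 = 97.389372
per-turn = √(97.389372² + 17²) = √(9484.6898 + 289) = √9773.6898 = 98.861974
L = 1 × 98.861974 = 98.861974
V = π·0.75² × L = 1.767146 × 98.861974 = 174.703528

L=98.862 V=174.704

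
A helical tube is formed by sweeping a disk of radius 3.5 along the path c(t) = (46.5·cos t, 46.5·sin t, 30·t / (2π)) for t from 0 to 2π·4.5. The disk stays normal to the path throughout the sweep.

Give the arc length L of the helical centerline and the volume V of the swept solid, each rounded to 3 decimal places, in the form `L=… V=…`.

L=1321.669 V=50863.795

2πR = 2π·46.5 = 292.168117
per-turn = √(292.168117² + 30²) = √(85362.2085 + 900) = √86262.2085 = 293.704287
L = 4.5 × 293.704287 = 1321.669294
V = π·3.5² × L = 38.484510 × 1321.669294 = 50863.795151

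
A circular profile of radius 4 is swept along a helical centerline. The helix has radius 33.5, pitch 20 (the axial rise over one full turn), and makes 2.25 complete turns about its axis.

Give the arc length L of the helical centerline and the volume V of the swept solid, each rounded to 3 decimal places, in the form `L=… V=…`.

L=475.728 V=23912.707

2πR = 2π·33.5 = 210.486708
per-turn = √(210.486708² + 20²) = √(44304.6542 + 400) = √44704.6542 = 211.434752
L = 2.25 × 211.434752 = 475.728191
V = π·4² × L = 50.265482 × 475.728191 = 23912.707037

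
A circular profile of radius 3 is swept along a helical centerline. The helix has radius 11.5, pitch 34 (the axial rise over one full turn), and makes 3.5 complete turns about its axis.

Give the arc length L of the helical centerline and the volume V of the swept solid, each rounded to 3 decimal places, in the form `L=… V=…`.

2πR = 2π·11.5 = 72.256631
per-turn = √(72.256631² + 34²) = √(5221.0207 + 1156) = √6377.0207 = 79.856250
L = 3.5 × 79.856250 = 279.496876
V = π·3² × L = 28.274334 × 279.496876 = 7902.588003

L=279.497 V=7902.588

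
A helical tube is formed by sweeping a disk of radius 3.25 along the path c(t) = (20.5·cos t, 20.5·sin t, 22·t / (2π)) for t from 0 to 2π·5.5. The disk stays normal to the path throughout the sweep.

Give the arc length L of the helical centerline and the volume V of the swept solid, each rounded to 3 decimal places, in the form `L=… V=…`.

2πR = 2π·20.5 = 128.805299
per-turn = √(128.805299² + 22²) = √(16590.8050 + 484) = √17074.8050 = 130.670597
L = 5.5 × 130.670597 = 718.688285
V = π·3.25² × L = 33.183072 × 718.688285 = 23848.285401

L=718.688 V=23848.285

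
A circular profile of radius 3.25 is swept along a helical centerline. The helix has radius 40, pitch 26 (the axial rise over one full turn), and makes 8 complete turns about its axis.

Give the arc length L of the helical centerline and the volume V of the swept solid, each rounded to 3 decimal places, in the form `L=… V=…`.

2πR = 2π·40 = 251.327412
per-turn = √(251.327412² + 26²) = √(63165.4682 + 676) = √63841.4682 = 252.668692
L = 8 × 252.668692 = 2021.349540
V = π·3.25² × L = 33.183072 × 2021.349540 = 67074.588137

L=2021.350 V=67074.588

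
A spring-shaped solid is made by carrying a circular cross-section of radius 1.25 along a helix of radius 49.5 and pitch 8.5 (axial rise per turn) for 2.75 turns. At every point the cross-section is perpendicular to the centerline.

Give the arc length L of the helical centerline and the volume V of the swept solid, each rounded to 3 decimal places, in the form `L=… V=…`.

L=855.618 V=4200.005

2πR = 2π·49.5 = 311.017673
per-turn = √(311.017673² + 8.5²) = √(96731.9927 + 72.25) = √96804.2427 = 311.133802
L = 2.75 × 311.133802 = 855.617955
V = π·1.25² × L = 4.908739 × 855.617955 = 4200.004817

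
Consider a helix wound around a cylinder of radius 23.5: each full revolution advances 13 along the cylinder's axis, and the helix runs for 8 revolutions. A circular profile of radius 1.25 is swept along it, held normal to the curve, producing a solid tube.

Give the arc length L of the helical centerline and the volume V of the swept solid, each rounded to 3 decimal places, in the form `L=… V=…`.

2πR = 2π·23.5 = 147.654855
per-turn = √(147.654855² + 13²) = √(21801.9561 + 169) = √21970.9561 = 148.226031
L = 8 × 148.226031 = 1185.808244
V = π·1.25² × L = 4.908739 × 1185.808244 = 5820.822607

L=1185.808 V=5820.823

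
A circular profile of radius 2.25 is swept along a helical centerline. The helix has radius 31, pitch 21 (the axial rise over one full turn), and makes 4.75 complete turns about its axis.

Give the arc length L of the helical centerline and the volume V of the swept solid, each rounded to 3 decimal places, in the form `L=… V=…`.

L=930.561 V=14799.929

2πR = 2π·31 = 194.778745
per-turn = √(194.778745² + 21²) = √(37938.7593 + 441) = √38379.7593 = 195.907527
L = 4.75 × 195.907527 = 930.560755
V = π·2.25² × L = 15.904313 × 930.560755 = 14799.929342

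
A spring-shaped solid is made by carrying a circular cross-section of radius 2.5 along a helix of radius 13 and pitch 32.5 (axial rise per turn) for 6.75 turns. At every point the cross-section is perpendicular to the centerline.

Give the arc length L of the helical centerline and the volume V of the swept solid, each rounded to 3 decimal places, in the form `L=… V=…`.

2πR = 2π·13 = 81.681409
per-turn = √(81.681409² + 32.5²) = √(6671.8526 + 1056.25) = √7728.1026 = 87.909627
L = 6.75 × 87.909627 = 593.389984
V = π·2.5² × L = 19.634954 × 593.389984 = 11651.185098

L=593.390 V=11651.185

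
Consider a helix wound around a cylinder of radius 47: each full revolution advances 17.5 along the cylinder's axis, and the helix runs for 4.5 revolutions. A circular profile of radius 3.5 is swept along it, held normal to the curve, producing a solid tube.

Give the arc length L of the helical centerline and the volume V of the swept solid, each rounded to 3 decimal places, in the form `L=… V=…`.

2πR = 2π·47 = 295.309709
per-turn = √(295.309709² + 17.5²) = √(87207.8245 + 306.25) = √87514.0745 = 295.827778
L = 4.5 × 295.827778 = 1331.225003
V = π·3.5² × L = 38.484510 × 1331.225003 = 51231.541946

L=1331.225 V=51231.542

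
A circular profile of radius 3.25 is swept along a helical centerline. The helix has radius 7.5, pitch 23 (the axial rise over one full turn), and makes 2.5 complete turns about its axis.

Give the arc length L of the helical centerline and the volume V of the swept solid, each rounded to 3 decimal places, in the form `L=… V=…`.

2πR = 2π·7.5 = 47.123890
per-turn = √(47.123890² + 23²) = √(2220.6610 + 529) = √2749.6610 = 52.437210
L = 2.5 × 52.437210 = 131.093025
V = π·3.25² × L = 33.183072 × 131.093025 = 4350.069338

L=131.093 V=4350.069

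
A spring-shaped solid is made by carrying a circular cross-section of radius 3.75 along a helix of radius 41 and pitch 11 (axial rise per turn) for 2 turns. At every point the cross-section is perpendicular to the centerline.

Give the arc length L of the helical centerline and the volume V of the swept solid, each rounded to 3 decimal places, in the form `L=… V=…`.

2πR = 2π·41 = 257.610598
per-turn = √(257.610598² + 11²) = √(66363.2200 + 121) = √66484.2200 = 257.845341
L = 2 × 257.845341 = 515.690682
V = π·3.75² × L = 44.178647 × 515.690682 = 22782.516462

L=515.691 V=22782.516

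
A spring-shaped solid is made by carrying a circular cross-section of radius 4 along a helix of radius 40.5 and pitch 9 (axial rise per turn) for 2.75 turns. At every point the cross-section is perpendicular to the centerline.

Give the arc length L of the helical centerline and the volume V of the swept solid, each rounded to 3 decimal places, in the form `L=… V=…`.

2πR = 2π·40.5 = 254.469005
per-turn = √(254.469005² + 9²) = √(64754.4745 + 81) = √64835.4745 = 254.628110
L = 2.75 × 254.628110 = 700.227303
V = π·4² × L = 50.265482 × 700.227303 = 35197.263210

L=700.227 V=35197.263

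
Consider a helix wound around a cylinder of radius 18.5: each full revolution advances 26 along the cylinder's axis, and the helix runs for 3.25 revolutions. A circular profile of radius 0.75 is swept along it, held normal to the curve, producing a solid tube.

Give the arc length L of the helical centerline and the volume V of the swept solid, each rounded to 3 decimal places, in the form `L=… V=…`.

2πR = 2π·18.5 = 116.238928
per-turn = √(116.238928² + 26²) = √(13511.4884 + 676) = √14187.4884 = 119.111244
L = 3.25 × 119.111244 = 387.111543
V = π·0.75² × L = 1.767146 × 387.111543 = 684.082563

L=387.112 V=684.083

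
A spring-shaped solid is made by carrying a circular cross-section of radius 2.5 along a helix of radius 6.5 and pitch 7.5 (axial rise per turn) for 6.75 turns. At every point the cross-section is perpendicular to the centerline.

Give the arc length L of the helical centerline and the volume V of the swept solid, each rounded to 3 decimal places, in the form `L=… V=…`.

L=280.285 V=5503.375

2πR = 2π·6.5 = 40.840704
per-turn = √(40.840704² + 7.5²) = √(1667.9631 + 56.25) = √1724.2131 = 41.523646
L = 6.75 × 41.523646 = 280.284608
V = π·2.5² × L = 19.634954 × 280.284608 = 5503.375405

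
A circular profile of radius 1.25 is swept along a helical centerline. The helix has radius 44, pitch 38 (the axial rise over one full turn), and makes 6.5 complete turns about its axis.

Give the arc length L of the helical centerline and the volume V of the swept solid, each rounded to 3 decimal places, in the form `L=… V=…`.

L=1813.887 V=8903.896

2πR = 2π·44 = 276.460154
per-turn = √(276.460154² + 38²) = √(76430.2165 + 1444) = √77874.2165 = 279.059521
L = 6.5 × 279.059521 = 1813.886889
V = π·1.25² × L = 4.908739 × 1813.886889 = 8903.896446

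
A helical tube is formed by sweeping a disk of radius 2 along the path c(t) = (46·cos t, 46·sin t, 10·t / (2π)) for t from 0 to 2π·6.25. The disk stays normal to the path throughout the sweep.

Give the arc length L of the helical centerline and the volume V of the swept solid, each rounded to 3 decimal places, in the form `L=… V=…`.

2πR = 2π·46 = 289.026524
per-turn = √(289.026524² + 10²) = √(83536.3317 + 100) = √83636.3317 = 289.199467
L = 6.25 × 289.199467 = 1807.496668
V = π·2² × L = 12.566371 × 1807.496668 = 22713.673015

L=1807.497 V=22713.673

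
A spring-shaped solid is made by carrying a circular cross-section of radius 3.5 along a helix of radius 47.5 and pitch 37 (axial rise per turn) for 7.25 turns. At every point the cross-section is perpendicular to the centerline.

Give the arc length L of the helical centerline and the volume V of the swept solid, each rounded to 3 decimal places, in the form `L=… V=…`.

L=2180.336 V=83909.180

2πR = 2π·47.5 = 298.451302
per-turn = √(298.451302² + 37²) = √(89073.1797 + 1369) = √90442.1797 = 300.736063
L = 7.25 × 300.736063 = 2180.336458
V = π·3.5² × L = 38.484510 × 2180.336458 = 83909.180248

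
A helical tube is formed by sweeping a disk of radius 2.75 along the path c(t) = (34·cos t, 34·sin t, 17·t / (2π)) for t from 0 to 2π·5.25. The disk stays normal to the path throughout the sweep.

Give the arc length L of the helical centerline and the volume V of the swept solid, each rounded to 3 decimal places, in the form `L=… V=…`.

L=1125.094 V=26730.317

2πR = 2π·34 = 213.628300
per-turn = √(213.628300² + 17²) = √(45637.0508 + 289) = √45926.0508 = 214.303641
L = 5.25 × 214.303641 = 1125.094118
V = π·2.75² × L = 23.758294 × 1125.094118 = 26730.317326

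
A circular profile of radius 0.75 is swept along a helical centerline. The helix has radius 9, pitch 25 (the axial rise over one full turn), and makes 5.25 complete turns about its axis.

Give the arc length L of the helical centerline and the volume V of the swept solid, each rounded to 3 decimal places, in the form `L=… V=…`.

L=324.599 V=573.614

2πR = 2π·9 = 56.548668
per-turn = √(56.548668² + 25²) = √(3197.7518 + 625) = √3822.7518 = 61.828406
L = 5.25 × 61.828406 = 324.599133
V = π·0.75² × L = 1.767146 × 324.599133 = 573.614017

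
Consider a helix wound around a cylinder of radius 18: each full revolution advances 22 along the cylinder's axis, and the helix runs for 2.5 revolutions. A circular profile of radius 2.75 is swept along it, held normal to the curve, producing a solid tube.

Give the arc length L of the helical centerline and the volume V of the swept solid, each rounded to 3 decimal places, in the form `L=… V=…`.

L=288.043 V=6843.411

2πR = 2π·18 = 113.097336
per-turn = √(113.097336² + 22²) = √(12791.0073 + 484) = √13275.0073 = 115.217218
L = 2.5 × 115.217218 = 288.043045
V = π·2.75² × L = 23.758294 × 288.043045 = 6843.411470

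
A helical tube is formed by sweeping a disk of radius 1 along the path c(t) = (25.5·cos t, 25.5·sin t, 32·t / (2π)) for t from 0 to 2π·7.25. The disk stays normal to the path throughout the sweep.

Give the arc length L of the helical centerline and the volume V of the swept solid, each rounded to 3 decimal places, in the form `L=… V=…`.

2πR = 2π·25.5 = 160.221225
per-turn = √(160.221225² + 32²) = √(25670.8410 + 1024) = √26694.8410 = 163.385559
L = 7.25 × 163.385559 = 1184.545306
V = π·1² × L = 3.141593 × 1184.545306 = 3721.358832

L=1184.545 V=3721.359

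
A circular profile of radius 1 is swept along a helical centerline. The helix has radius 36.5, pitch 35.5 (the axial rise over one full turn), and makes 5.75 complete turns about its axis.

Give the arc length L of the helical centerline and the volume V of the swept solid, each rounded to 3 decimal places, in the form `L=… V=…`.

L=1334.389 V=4192.106

2πR = 2π·36.5 = 229.336264
per-turn = √(229.336264² + 35.5²) = √(52595.1219 + 1260.25) = √53855.3719 = 232.067602
L = 5.75 × 232.067602 = 1334.388711
V = π·1² × L = 3.141593 × 1334.388711 = 4192.105771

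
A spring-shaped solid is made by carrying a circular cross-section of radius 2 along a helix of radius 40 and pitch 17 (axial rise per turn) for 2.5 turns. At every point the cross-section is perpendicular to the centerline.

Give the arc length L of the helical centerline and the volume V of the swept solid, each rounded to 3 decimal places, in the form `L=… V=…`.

2πR = 2π·40 = 251.327412
per-turn = √(251.327412² + 17²) = √(63165.4682 + 289) = √63454.4682 = 251.901703
L = 2.5 × 251.901703 = 629.754258
V = π·2² × L = 12.566371 × 629.754258 = 7913.725408

L=629.754 V=7913.725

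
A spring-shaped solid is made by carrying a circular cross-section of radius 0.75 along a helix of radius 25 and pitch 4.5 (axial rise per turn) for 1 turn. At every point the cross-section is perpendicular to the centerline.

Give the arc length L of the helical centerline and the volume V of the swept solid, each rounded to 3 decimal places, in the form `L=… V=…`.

2πR = 2π·25 = 157.079633
per-turn = √(157.079633² + 4.5²) = √(24674.0110 + 20.25) = √24694.2610 = 157.144077
L = 1 × 157.144077 = 157.144077
V = π·0.75² × L = 1.767146 × 157.144077 = 277.696507

L=157.144 V=277.697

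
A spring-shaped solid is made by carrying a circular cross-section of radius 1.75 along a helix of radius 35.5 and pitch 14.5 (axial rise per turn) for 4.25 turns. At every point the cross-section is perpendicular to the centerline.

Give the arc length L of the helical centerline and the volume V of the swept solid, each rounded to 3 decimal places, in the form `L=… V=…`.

L=949.976 V=9139.845

2πR = 2π·35.5 = 223.053078
per-turn = √(223.053078² + 14.5²) = √(49752.6758 + 210.25) = √49962.9258 = 223.523882
L = 4.25 × 223.523882 = 949.976498
V = π·1.75² × L = 9.621128 × 949.976498 = 9139.845012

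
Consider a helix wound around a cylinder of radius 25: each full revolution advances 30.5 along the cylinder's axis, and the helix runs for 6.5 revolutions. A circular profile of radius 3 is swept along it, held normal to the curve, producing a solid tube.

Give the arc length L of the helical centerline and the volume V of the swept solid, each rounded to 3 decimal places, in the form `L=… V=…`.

L=1040.087 V=29407.754

2πR = 2π·25 = 157.079633
per-turn = √(157.079633² + 30.5²) = √(24674.0110 + 930.25) = √25604.2610 = 160.013315
L = 6.5 × 160.013315 = 1040.086548
V = π·3² × L = 28.274334 × 1040.086548 = 29407.754325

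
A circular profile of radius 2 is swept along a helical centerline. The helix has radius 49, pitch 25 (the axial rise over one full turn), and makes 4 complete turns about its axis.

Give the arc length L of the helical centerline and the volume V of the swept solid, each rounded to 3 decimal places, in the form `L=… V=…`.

L=1235.558 V=15526.476

2πR = 2π·49 = 307.876080
per-turn = √(307.876080² + 25²) = √(94787.6807 + 625) = √95412.6807 = 308.889431
L = 4 × 308.889431 = 1235.557725
V = π·2² × L = 12.566371 × 1235.557725 = 15526.476282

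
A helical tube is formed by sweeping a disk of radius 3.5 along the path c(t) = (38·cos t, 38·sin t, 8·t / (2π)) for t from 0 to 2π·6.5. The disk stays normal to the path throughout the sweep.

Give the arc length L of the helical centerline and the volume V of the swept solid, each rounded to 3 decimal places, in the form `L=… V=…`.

2πR = 2π·38 = 238.761042
per-turn = √(238.761042² + 8²) = √(57006.8350 + 64) = √57070.8350 = 238.895029
L = 6.5 × 238.895029 = 1552.817690
V = π·3.5² × L = 38.484510 × 1552.817690 = 59759.427944

L=1552.818 V=59759.428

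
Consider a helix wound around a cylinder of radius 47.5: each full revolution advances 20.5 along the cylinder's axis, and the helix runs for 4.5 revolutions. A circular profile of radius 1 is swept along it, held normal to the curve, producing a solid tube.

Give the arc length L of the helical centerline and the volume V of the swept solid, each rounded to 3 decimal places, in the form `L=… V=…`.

2πR = 2π·47.5 = 298.451302
per-turn = √(298.451302² + 20.5²) = √(89073.1797 + 420.25) = √89493.4297 = 299.154525
L = 4.5 × 299.154525 = 1346.195362
V = π·1² × L = 3.141593 × 1346.195362 = 4229.197459

L=1346.195 V=4229.197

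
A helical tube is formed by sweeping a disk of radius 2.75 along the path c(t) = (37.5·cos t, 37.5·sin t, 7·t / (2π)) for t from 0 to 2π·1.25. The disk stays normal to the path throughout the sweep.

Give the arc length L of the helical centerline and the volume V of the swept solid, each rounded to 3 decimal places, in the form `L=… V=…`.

L=294.654 V=7000.483

2πR = 2π·37.5 = 235.619449
per-turn = √(235.619449² + 7²) = √(55516.5248 + 49) = √55565.5248 = 235.723407
L = 1.25 × 235.723407 = 294.654259
V = π·2.75² × L = 23.758294 × 294.654259 = 7000.482648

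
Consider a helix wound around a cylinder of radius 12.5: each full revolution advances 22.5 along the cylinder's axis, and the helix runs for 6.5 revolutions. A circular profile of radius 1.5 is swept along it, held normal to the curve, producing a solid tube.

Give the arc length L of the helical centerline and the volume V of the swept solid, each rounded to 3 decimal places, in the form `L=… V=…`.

L=531.045 V=3753.733

2πR = 2π·12.5 = 78.539816
per-turn = √(78.539816² + 22.5²) = √(6168.5028 + 506.25) = √6674.7528 = 81.699160
L = 6.5 × 81.699160 = 531.044540
V = π·1.5² × L = 7.068583 × 531.044540 = 3753.732659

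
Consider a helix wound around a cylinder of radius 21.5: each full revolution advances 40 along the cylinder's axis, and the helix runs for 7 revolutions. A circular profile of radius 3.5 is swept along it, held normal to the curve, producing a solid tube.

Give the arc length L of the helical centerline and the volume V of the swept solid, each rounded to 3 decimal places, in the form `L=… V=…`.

2πR = 2π·21.5 = 135.088484
per-turn = √(135.088484² + 40²) = √(18248.8985 + 1600) = √19848.8985 = 140.886119
L = 7 × 140.886119 = 986.202833
V = π·3.5² × L = 38.484510 × 986.202833 = 37953.532805

L=986.203 V=37953.533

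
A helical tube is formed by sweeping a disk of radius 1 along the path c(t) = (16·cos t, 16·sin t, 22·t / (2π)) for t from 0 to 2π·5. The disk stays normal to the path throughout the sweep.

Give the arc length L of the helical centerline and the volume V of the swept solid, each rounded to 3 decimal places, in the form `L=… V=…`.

L=514.550 V=1616.507

2πR = 2π·16 = 100.530965
per-turn = √(100.530965² + 22²) = √(10106.4749 + 484) = √10590.4749 = 102.910033
L = 5 × 102.910033 = 514.550165
V = π·1² × L = 3.141593 × 514.550165 = 1616.507019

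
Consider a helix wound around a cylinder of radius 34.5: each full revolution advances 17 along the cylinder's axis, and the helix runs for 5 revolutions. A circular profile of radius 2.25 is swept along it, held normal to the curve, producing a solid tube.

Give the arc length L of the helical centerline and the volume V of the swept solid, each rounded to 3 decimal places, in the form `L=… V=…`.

2πR = 2π·34.5 = 216.769893
per-turn = √(216.769893² + 17²) = √(46989.1866 + 289) = √47278.1866 = 217.435477
L = 5 × 217.435477 = 1087.177384
V = π·2.25² × L = 15.904313 × 1087.177384 = 17290.809191

L=1087.177 V=17290.809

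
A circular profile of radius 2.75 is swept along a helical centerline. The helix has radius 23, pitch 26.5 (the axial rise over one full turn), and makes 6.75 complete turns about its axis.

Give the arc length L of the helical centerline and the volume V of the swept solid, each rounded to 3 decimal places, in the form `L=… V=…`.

L=991.729 V=23561.800

2πR = 2π·23 = 144.513262
per-turn = √(144.513262² + 26.5²) = √(20884.0829 + 702.25) = √21586.3329 = 146.922881
L = 6.75 × 146.922881 = 991.729446
V = π·2.75² × L = 23.758294 × 991.729446 = 23561.800177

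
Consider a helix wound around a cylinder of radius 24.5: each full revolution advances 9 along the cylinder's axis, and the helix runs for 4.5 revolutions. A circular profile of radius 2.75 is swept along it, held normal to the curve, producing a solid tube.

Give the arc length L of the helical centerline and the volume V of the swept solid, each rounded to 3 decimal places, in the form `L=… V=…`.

L=693.904 V=16485.978

2πR = 2π·24.5 = 153.938040
per-turn = √(153.938040² + 9²) = √(23696.9202 + 81) = √23777.9202 = 154.200908
L = 4.5 × 154.200908 = 693.904088
V = π·2.75² × L = 23.758294 × 693.904088 = 16485.977638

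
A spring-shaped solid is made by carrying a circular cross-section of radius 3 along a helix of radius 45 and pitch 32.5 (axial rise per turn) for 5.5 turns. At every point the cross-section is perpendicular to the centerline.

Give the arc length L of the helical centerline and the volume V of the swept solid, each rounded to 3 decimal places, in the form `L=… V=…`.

L=1565.328 V=44258.603

2πR = 2π·45 = 282.743339
per-turn = √(282.743339² + 32.5²) = √(79943.7956 + 1056.25) = √81000.0456 = 284.605070
L = 5.5 × 284.605070 = 1565.327883
V = π·3² × L = 28.274334 × 1565.327883 = 44258.603195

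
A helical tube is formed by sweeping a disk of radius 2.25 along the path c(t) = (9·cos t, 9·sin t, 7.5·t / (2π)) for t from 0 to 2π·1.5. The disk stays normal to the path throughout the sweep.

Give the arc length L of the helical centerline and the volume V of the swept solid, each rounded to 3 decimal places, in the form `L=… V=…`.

2πR = 2π·9 = 56.548668
per-turn = √(56.548668² + 7.5²) = √(3197.7518 + 56.25) = √3254.0018 = 57.043859
L = 1.5 × 57.043859 = 85.565788
V = π·2.25² × L = 15.904313 × 85.565788 = 1360.865061

L=85.566 V=1360.865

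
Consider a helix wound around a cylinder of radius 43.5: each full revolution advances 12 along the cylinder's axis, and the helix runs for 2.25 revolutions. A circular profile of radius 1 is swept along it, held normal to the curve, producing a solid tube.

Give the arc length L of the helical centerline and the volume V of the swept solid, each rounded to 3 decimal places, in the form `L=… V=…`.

L=615.559 V=1933.836

2πR = 2π·43.5 = 273.318561
per-turn = √(273.318561² + 12²) = √(74703.0357 + 144) = √74847.0357 = 273.581863
L = 2.25 × 273.581863 = 615.559192
V = π·1² × L = 3.141593 × 615.559192 = 1933.836234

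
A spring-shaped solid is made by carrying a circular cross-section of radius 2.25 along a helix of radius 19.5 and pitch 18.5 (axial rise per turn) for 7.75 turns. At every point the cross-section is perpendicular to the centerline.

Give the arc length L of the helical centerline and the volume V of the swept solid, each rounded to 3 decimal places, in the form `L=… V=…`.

2πR = 2π·19.5 = 122.522113
per-turn = √(122.522113² + 18.5²) = √(15011.6683 + 342.25) = √15353.9183 = 123.910929
L = 7.75 × 123.910929 = 960.309699
V = π·2.25² × L = 15.904313 × 960.309699 = 15273.065842

L=960.310 V=15273.066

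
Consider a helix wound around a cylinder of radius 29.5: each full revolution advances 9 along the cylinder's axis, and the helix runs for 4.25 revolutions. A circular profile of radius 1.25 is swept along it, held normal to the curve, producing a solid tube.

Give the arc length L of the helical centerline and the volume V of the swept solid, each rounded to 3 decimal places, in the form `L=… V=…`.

2πR = 2π·29.5 = 185.353967
per-turn = √(185.353967² + 9²) = √(34356.0929 + 81) = √34437.0929 = 185.572339
L = 4.25 × 185.572339 = 788.682440
V = π·1.25² × L = 4.908739 × 788.682440 = 3871.435873

L=788.682 V=3871.436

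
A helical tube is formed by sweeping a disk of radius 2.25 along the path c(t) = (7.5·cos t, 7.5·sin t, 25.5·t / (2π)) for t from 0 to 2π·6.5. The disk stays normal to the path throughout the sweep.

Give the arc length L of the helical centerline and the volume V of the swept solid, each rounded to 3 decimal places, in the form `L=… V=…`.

2πR = 2π·7.5 = 47.123890
per-turn = √(47.123890² + 25.5²) = √(2220.6610 + 650.25) = √2870.9110 = 53.580883
L = 6.5 × 53.580883 = 348.275738
V = π·2.25² × L = 15.904313 × 348.275738 = 5539.086273

L=348.276 V=5539.086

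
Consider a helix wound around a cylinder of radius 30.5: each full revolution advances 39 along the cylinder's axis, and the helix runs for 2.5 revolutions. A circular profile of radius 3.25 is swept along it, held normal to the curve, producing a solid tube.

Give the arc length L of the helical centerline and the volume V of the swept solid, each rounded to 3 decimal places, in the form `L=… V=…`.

L=488.913 V=16223.646

2πR = 2π·30.5 = 191.637152
per-turn = √(191.637152² + 39²) = √(36724.7980 + 1521) = √38245.7980 = 195.565329
L = 2.5 × 195.565329 = 488.913323
V = π·3.25² × L = 33.183072 × 488.913323 = 16223.646194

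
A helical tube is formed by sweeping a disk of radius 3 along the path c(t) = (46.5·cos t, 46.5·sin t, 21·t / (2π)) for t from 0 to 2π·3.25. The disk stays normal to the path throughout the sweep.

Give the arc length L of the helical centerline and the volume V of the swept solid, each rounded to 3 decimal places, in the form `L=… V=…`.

L=951.996 V=26917.053

2πR = 2π·46.5 = 292.168117
per-turn = √(292.168117² + 21²) = √(85362.2085 + 441) = √85803.2085 = 292.921847
L = 3.25 × 292.921847 = 951.996003
V = π·3² × L = 28.274334 × 951.996003 = 26917.052839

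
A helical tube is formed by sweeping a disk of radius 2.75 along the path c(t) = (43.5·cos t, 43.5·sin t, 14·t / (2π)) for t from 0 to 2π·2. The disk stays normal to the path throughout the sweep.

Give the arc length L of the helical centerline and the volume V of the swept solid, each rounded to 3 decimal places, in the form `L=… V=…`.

2πR = 2π·43.5 = 273.318561
per-turn = √(273.318561² + 14²) = √(74703.0357 + 196) = √74899.0357 = 273.676882
L = 2 × 273.676882 = 547.353764
V = π·2.75² × L = 23.758294 × 547.353764 = 13004.191887

L=547.354 V=13004.192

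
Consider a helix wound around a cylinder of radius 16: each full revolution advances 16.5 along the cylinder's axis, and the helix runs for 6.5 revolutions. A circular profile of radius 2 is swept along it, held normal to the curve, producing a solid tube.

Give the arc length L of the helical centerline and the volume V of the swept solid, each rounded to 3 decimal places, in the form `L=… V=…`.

L=662.194 V=8321.377

2πR = 2π·16 = 100.530965
per-turn = √(100.530965² + 16.5²) = √(10106.4749 + 272.25) = √10378.7249 = 101.876027
L = 6.5 × 101.876027 = 662.194176
V = π·2² × L = 12.566371 × 662.194176 = 8321.377440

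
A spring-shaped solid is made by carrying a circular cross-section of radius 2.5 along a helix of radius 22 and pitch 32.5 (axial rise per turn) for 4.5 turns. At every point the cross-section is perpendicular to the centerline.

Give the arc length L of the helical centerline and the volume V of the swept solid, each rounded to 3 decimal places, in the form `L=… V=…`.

L=638.997 V=12546.675

2πR = 2π·22 = 138.230077
per-turn = √(138.230077² + 32.5²) = √(19107.5541 + 1056.25) = √20163.8041 = 141.999310
L = 4.5 × 141.999310 = 638.996896
V = π·2.5² × L = 19.634954 × 638.996896 = 12546.674719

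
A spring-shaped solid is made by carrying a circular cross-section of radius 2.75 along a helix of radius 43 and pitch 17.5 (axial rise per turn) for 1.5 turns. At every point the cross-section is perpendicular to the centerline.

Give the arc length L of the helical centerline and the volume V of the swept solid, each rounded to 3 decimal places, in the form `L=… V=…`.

2πR = 2π·43 = 270.176968
per-turn = √(270.176968² + 17.5²) = √(72995.5942 + 306.25) = √73301.8442 = 270.743133
L = 1.5 × 270.743133 = 406.114700
V = π·2.75² × L = 23.758294 × 406.114700 = 9648.592614

L=406.115 V=9648.593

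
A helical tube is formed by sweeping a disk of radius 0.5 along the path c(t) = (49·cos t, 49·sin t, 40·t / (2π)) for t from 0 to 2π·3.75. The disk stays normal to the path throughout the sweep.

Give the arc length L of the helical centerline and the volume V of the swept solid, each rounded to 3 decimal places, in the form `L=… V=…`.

L=1164.239 V=914.391

2πR = 2π·49 = 307.876080
per-turn = √(307.876080² + 40²) = √(94787.6807 + 1600) = √96387.6807 = 310.463654
L = 3.75 × 310.463654 = 1164.238704
V = π·0.5² × L = 0.785398 × 1164.238704 = 914.390940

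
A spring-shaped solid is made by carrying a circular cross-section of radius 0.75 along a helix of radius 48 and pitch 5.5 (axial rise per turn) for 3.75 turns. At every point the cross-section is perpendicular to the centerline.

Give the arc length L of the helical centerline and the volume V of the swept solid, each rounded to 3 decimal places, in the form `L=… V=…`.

2πR = 2π·48 = 301.592895
per-turn = √(301.592895² + 5.5²) = √(90958.2742 + 30.25) = √90988.5242 = 301.643041
L = 3.75 × 301.643041 = 1131.161404
V = π·0.75² × L = 1.767146 × 1131.161404 = 1998.927200

L=1131.161 V=1998.927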